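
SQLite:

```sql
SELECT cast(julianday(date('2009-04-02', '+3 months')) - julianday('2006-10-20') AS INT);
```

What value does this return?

986

Adding +3 months to 2009-04-02 gives 2009-07-02.
11 days remain in October 2006 after the 20th (31 − 20).
Full months from November 2006 through June 2009 contribute their day counts.
Then 2 days into July 2009.
Total: 11 + 30 + 31 + 31 + 28 + 31 + 30 + 31 + 30 + 31 + 31 + 30 + 31 + 30 + 31 + 31 + 29 + 31 + 30 + 31 + 30 + 31 + 31 + 30 + 31 + 30 + 31 + 31 + 28 + 31 + 30 + 31 + 30 + 2 = 986.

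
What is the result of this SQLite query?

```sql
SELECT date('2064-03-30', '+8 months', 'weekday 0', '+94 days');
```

2065-03-04

Adding +8 months to 2064-03-30 gives 2064-11-30.
`weekday 0` advances to the next Sunday; 2064-11-30 is already a Sunday, so it stays at 2064-11-30.
Applying '+94 days' to 2064-11-30: counting 94 days forward gives 2065-03-04.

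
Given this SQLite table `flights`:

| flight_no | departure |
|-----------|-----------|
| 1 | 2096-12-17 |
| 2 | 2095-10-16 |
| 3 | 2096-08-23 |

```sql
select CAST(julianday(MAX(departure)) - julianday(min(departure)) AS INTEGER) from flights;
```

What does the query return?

MIN = 2095-10-16, MAX = 2096-12-17.
15 days remain in October 2095 after the 16th (31 − 16).
Full months from November 2095 through November 2096 contribute their day counts.
Then 17 days into December 2096.
Total: 15 + 30 + 31 + 31 + 29 + 31 + 30 + 31 + 30 + 31 + 31 + 30 + 31 + 30 + 17 = 428.

428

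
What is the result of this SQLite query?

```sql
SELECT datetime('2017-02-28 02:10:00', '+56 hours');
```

+56 hours from 2017-02-28 02:10:00 is 2017-03-02 10:10:00 (crosses midnight).

2017-03-02 10:10:00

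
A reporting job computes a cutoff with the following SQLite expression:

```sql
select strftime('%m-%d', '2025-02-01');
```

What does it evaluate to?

`%m-%d` extracts the month-day: 02-01.

02-01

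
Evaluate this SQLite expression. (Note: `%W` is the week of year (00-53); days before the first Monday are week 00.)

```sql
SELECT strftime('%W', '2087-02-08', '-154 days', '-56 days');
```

First apply '-154 days', '-56 days': 2087-02-08 → 2086-07-13.
2086-07-13 is a Saturday. SQLite's %W counts Mondays since the year started; the result is 27.

27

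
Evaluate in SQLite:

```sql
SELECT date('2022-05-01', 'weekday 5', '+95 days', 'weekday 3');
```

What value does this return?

2022-08-10

`weekday 5` advances to the next Friday; 2022-05-01 is a Sunday, so it moves forward to 2022-05-06.
Applying '+95 days' to 2022-05-06: counting 95 days forward gives 2022-08-09.
`weekday 3` advances to the next Wednesday; 2022-08-09 is a Tuesday, so it moves forward to 2022-08-10.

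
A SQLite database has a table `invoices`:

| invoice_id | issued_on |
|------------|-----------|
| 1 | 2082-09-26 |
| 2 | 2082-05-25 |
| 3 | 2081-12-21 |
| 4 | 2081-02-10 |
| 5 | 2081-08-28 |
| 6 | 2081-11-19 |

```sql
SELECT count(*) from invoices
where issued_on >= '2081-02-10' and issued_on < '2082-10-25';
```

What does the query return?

6

Rows in [2081-02-10, 2082-10-25): 2082-09-26, 2082-05-25, 2081-12-21, 2081-02-10, 2081-08-28, 2081-11-19 → 6 rows.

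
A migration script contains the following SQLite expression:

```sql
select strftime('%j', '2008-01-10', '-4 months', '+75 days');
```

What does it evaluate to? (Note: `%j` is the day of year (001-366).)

First apply '-4 months', '+75 days': 2008-01-10 → 2007-11-24.
Day-of-year for 2007-11-24: days since 2007-01-01 inclusive = 328, zero-padded to 328.

328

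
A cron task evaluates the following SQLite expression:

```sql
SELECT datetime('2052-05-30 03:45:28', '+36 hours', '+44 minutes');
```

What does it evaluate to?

+36 hours from 2052-05-30 03:45:28 is 2052-05-31 15:45:28 (crosses midnight).
+44 minutes from 2052-05-31 15:45:28 is 2052-05-31 16:29:28.

2052-05-31 16:29:28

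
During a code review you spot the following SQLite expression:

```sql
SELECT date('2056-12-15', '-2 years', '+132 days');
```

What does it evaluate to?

2055-04-26

Adding -2 years to 2056-12-15 gives 2054-12-15.
Applying '+132 days' to 2054-12-15: counting 132 days forward gives 2055-04-26.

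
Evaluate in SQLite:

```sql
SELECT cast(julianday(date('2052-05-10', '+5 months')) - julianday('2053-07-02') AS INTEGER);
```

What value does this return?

-265

Adding +5 months to 2052-05-10 gives 2052-10-10.
21 days remain in October 2052 after the 10th (31 − 10).
Full months from November 2052 through June 2053 contribute their day counts.
Then 2 days into July 2053.
Total: 21 + 30 + 31 + 31 + 28 + 31 + 30 + 31 + 30 + 2 = 265.
The subtraction is earlier − later, so the result is −265 → -265.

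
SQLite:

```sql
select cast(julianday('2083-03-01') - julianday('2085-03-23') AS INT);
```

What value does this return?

-753

30 days remain in March 2083 after the 1st (31 − 1).
Full months from April 2083 through February 2085 contribute their day counts.
Then 23 days into March 2085.
Total: 30 + 30 + 31 + 30 + 31 + 31 + 30 + 31 + 30 + 31 + 31 + 29 + 31 + 30 + 31 + 30 + 31 + 31 + 30 + 31 + 30 + 31 + 31 + 28 + 23 = 753.
The subtraction is earlier − later, so the result is −753 → -753.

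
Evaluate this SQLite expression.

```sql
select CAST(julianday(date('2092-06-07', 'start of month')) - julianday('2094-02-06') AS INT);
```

-615

`start of month` rewinds 2092-06-07 to 2092-06-01.
29 days remain in June 2092 after the 1st (30 − 1).
Full months from July 2092 through January 2094 contribute their day counts.
Then 6 days into February 2094.
Total: 29 + 31 + 31 + 30 + 31 + 30 + 31 + 31 + 28 + 31 + 30 + 31 + 30 + 31 + 31 + 30 + 31 + 30 + 31 + 31 + 6 = 615.
The subtraction is earlier − later, so the result is −615 → -615.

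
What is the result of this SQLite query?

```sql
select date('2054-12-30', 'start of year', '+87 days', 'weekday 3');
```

2054-04-01

`start of year` rewinds 2054-12-30 to 2054-01-01.
Applying '+87 days' to 2054-01-01: counting 87 days forward gives 2054-03-29.
`weekday 3` advances to the next Wednesday; 2054-03-29 is a Sunday, so it moves forward to 2054-04-01.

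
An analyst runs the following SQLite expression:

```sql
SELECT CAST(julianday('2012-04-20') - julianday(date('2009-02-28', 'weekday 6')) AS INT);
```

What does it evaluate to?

`weekday 6` advances to the next Saturday; 2009-02-28 is already a Saturday, so it stays at 2009-02-28.
0 days remain in February 2009 after the 28th (28 − 28).
Full months from March 2009 through March 2012 contribute their day counts.
Then 20 days into April 2012.
Total: 0 + 31 + 30 + 31 + 30 + 31 + 31 + 30 + 31 + 30 + 31 + 31 + 28 + 31 + 30 + 31 + 30 + 31 + 31 + 30 + 31 + 30 + 31 + 31 + 28 + 31 + 30 + 31 + 30 + 31 + 31 + 30 + 31 + 30 + 31 + 31 + 29 + 31 + 20 = 1147.

1147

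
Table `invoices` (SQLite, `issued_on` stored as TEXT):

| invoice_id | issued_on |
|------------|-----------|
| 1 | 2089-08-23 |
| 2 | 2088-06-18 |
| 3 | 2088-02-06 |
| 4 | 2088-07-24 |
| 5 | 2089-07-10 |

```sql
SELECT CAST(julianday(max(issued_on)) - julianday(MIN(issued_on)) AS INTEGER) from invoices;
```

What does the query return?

564

MIN = 2088-02-06, MAX = 2089-08-23.
23 days remain in February 2088 after the 6th (29 − 6).
Full months from March 2088 through July 2089 contribute their day counts.
Then 23 days into August 2089.
Total: 23 + 31 + 30 + 31 + 30 + 31 + 31 + 30 + 31 + 30 + 31 + 31 + 28 + 31 + 30 + 31 + 30 + 31 + 23 = 564.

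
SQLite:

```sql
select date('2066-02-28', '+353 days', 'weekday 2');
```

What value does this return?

Applying '+353 days' to 2066-02-28: counting 353 days forward gives 2067-02-16.
`weekday 2` advances to the next Tuesday; 2067-02-16 is a Wednesday, so it moves forward to 2067-02-22.

2067-02-22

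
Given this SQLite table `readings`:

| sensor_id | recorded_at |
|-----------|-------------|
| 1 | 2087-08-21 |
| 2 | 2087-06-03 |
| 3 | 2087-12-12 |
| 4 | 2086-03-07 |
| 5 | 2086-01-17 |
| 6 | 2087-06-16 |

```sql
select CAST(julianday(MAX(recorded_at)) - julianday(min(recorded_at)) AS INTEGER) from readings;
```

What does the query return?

694

MIN = 2086-01-17, MAX = 2087-12-12.
14 days remain in January 2086 after the 17th (31 − 17).
Full months from February 2086 through November 2087 contribute their day counts.
Then 12 days into December 2087.
Total: 14 + 28 + 31 + 30 + 31 + 30 + 31 + 31 + 30 + 31 + 30 + 31 + 31 + 28 + 31 + 30 + 31 + 30 + 31 + 31 + 30 + 31 + 30 + 12 = 694.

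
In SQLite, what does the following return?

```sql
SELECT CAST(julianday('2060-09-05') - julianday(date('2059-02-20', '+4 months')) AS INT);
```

443

Adding +4 months to 2059-02-20 gives 2059-06-20.
10 days remain in June 2059 after the 20th (30 − 20).
Full months from July 2059 through August 2060 contribute their day counts.
Then 5 days into September 2060.
Total: 10 + 31 + 31 + 30 + 31 + 30 + 31 + 31 + 29 + 31 + 30 + 31 + 30 + 31 + 31 + 5 = 443.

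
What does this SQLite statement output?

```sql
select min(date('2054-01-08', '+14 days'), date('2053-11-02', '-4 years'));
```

date('2054-01-08', '+14 days') → 2054-01-22.
date('2053-11-02', '-4 years') → 2049-11-02.
Earlier of the two is 2049-11-02.

2049-11-02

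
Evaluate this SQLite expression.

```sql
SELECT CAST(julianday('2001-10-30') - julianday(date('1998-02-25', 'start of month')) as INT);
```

`start of month` rewinds 1998-02-25 to 1998-02-01.
27 days remain in February 1998 after the 1st (28 − 1).
Full months from March 1998 through September 2001 contribute their day counts.
Then 30 days into October 2001.
Total: 27 + 31 + 30 + 31 + 30 + 31 + 31 + 30 + 31 + 30 + 31 + 31 + 28 + 31 + 30 + 31 + 30 + 31 + 31 + 30 + 31 + 30 + 31 + 31 + 29 + 31 + 30 + 31 + 30 + 31 + 31 + 30 + 31 + 30 + 31 + 31 + 28 + 31 + 30 + 31 + 30 + 31 + 31 + 30 + 30 = 1367.

1367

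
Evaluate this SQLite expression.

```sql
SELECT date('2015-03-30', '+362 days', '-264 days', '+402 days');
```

2016-08-11

Applying '+362 days' to 2015-03-30: counting 362 days forward gives 2016-03-26.
Applying '-264 days' to 2016-03-26: counting 264 days back gives 2015-07-06.
Applying '+402 days' to 2015-07-06: counting 402 days forward gives 2016-08-11.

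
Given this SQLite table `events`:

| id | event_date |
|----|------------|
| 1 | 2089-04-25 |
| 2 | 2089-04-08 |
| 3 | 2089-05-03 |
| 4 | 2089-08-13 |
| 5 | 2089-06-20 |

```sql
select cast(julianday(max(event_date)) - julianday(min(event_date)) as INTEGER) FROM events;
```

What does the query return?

MIN = 2089-04-08, MAX = 2089-08-13.
22 days remain in April 2089 after the 8th (30 − 8).
May 2089: 31 days.
June 2089: 30 days.
July 2089: 31 days.
Then 13 days into August 2089.
Total: 22 + 31 + 30 + 31 + 13 = 127.

127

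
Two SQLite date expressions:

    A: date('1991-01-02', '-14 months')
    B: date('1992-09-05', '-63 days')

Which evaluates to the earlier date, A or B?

A = 1989-11-02.
B = 1992-07-04.
A is earlier.

A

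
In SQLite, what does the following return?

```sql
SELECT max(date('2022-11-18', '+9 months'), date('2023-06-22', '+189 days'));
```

2023-12-28

date('2022-11-18', '+9 months') → 2023-08-18.
date('2023-06-22', '+189 days') → 2023-12-28.
Later of the two is 2023-12-28.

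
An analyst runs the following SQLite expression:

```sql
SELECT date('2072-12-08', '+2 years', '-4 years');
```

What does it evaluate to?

2070-12-08

Adding +2 years to 2072-12-08 gives 2074-12-08.
Adding -4 years to 2074-12-08 gives 2070-12-08.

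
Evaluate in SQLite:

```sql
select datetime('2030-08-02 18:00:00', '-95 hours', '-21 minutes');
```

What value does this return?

2030-07-29 18:39:00

-95 hours from 2030-08-02 18:00:00 is 2030-07-29 19:00:00 (crosses midnight).
-21 minutes from 2030-07-29 19:00:00 is 2030-07-29 18:39:00.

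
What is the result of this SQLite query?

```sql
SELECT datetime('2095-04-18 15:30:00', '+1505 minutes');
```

1505 minutes = 25h 5m; +1505 minutes from 2095-04-18 15:30:00 is 2095-04-19 16:35:00 (crosses midnight).

2095-04-19 16:35:00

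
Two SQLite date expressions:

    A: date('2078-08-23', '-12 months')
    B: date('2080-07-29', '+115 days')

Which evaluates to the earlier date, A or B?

A

A = 2077-08-23.
B = 2080-11-21.
A is earlier.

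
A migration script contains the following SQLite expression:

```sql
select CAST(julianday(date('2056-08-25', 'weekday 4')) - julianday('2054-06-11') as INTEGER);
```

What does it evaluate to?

`weekday 4` advances to the next Thursday; 2056-08-25 is a Friday, so it moves forward to 2056-08-31.
19 days remain in June 2054 after the 11th (30 − 11).
Full months from July 2054 through July 2056 contribute their day counts.
Then 31 days into August 2056.
Total: 19 + 31 + 31 + 30 + 31 + 30 + 31 + 31 + 28 + 31 + 30 + 31 + 30 + 31 + 31 + 30 + 31 + 30 + 31 + 31 + 29 + 31 + 30 + 31 + 30 + 31 + 31 = 812.

812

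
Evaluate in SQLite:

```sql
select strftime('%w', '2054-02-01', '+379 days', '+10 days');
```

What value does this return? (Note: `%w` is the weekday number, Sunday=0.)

4

First apply '+379 days', '+10 days': 2054-02-01 → 2055-02-25.
2055-02-25 is a Thursday; with Sunday=0 that is 4.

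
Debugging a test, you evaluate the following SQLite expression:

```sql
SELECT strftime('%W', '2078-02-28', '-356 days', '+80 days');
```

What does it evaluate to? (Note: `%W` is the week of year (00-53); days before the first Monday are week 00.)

21

First apply '-356 days', '+80 days': 2078-02-28 → 2077-05-28.
2077-05-28 is a Friday. SQLite's %W counts Mondays since the year started; the result is 21.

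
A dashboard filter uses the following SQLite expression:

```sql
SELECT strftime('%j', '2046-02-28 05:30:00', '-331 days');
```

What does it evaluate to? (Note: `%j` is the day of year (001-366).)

First apply '-331 days': 2046-02-28 05:30:00 → 2045-04-03 05:30:00.
Day-of-year for 2045-04-03: days since 2045-01-01 inclusive = 93, zero-padded to 093.

093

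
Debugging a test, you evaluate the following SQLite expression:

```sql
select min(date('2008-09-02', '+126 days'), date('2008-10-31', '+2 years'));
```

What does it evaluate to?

date('2008-09-02', '+126 days') → 2009-01-06.
date('2008-10-31', '+2 years') → 2010-10-31.
Earlier of the two is 2009-01-06.

2009-01-06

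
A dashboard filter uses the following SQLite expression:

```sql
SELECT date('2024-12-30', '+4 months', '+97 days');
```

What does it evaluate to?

2025-08-05

Adding +4 months to 2024-12-30 gives 2025-04-30.
Applying '+97 days' to 2025-04-30: counting 97 days forward gives 2025-08-05.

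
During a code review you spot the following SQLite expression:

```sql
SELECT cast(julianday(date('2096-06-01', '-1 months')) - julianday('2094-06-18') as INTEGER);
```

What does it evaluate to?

683

Adding -1 month to 2096-06-01 gives 2096-05-01.
12 days remain in June 2094 after the 18th (30 − 18).
Full months from July 2094 through April 2096 contribute their day counts.
Then 1 day into May 2096.
Total: 12 + 31 + 31 + 30 + 31 + 30 + 31 + 31 + 28 + 31 + 30 + 31 + 30 + 31 + 31 + 30 + 31 + 30 + 31 + 31 + 29 + 31 + 30 + 1 = 683.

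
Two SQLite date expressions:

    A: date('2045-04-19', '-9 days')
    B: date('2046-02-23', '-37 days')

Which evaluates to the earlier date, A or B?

A

A = 2045-04-10.
B = 2046-01-17.
A is earlier.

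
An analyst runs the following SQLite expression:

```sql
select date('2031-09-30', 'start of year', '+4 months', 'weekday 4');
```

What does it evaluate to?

`start of year` rewinds 2031-09-30 to 2031-01-01.
Adding +4 months to 2031-01-01 gives 2031-05-01.
`weekday 4` advances to the next Thursday; 2031-05-01 is already a Thursday, so it stays at 2031-05-01.

2031-05-01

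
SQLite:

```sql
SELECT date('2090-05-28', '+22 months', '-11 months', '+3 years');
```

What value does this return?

Adding +22 months to 2090-05-28 gives 2092-03-28.
Adding -11 months to 2092-03-28 gives 2091-04-28.
Adding +3 years to 2091-04-28 gives 2094-04-28.

2094-04-28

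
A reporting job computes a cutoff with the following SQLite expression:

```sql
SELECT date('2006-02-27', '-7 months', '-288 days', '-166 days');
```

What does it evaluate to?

Adding -7 months to 2006-02-27 gives 2005-07-27.
Applying '-288 days' to 2005-07-27: counting 288 days back gives 2004-10-12.
Applying '-166 days' to 2004-10-12: counting 166 days back gives 2004-04-29.

2004-04-29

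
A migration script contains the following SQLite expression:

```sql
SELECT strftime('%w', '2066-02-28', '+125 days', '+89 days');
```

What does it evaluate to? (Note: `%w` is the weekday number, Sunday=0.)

First apply '+125 days', '+89 days': 2066-02-28 → 2066-09-30.
2066-09-30 is a Thursday; with Sunday=0 that is 4.

4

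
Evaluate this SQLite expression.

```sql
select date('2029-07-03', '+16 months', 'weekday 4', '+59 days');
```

2031-01-05

Adding +16 months to 2029-07-03 gives 2030-11-03.
`weekday 4` advances to the next Thursday; 2030-11-03 is a Sunday, so it moves forward to 2030-11-07.
Applying '+59 days' to 2030-11-07: counting 59 days forward gives 2031-01-05.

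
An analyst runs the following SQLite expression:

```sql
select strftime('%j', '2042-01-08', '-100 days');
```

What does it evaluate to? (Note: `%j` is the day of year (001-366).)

273

First apply '-100 days': 2042-01-08 → 2041-09-30.
Day-of-year for 2041-09-30: days since 2041-01-01 inclusive = 273, zero-padded to 273.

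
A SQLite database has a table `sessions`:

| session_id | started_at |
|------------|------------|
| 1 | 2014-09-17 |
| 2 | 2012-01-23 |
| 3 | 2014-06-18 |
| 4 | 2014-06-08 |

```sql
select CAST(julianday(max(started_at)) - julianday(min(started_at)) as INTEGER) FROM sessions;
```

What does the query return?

968

MIN = 2012-01-23, MAX = 2014-09-17.
8 days remain in January 2012 after the 23rd (31 − 23).
Full months from February 2012 through August 2014 contribute their day counts.
Then 17 days into September 2014.
Total: 8 + 29 + 31 + 30 + 31 + 30 + 31 + 31 + 30 + 31 + 30 + 31 + 31 + 28 + 31 + 30 + 31 + 30 + 31 + 31 + 30 + 31 + 30 + 31 + 31 + 28 + 31 + 30 + 31 + 30 + 31 + 31 + 17 = 968.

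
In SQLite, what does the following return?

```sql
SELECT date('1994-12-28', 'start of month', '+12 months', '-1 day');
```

`start of month` rewinds 1994-12-28 to 1994-12-01.
Adding +12 months to 1994-12-01 gives 1995-12-01.
Going back 1 day from 1995-12-01 reaches 1995-11-30 (last day of November, 30 days).

1995-11-30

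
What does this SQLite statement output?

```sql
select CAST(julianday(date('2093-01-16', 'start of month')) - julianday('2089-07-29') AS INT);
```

1252

`start of month` rewinds 2093-01-16 to 2093-01-01.
2 days remain in July 2089 after the 29th (31 − 29).
Full months from August 2089 through December 2092 contribute their day counts.
Then 1 day into January 2093.
Total: 2 + 31 + 30 + 31 + 30 + 31 + 31 + 28 + 31 + 30 + 31 + 30 + 31 + 31 + 30 + 31 + 30 + 31 + 31 + 28 + 31 + 30 + 31 + 30 + 31 + 31 + 30 + 31 + 30 + 31 + 31 + 29 + 31 + 30 + 31 + 30 + 31 + 31 + 30 + 31 + 30 + 31 + 1 = 1252.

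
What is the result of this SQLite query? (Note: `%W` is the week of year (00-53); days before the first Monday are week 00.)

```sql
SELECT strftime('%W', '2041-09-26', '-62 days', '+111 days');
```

45

First apply '-62 days', '+111 days': 2041-09-26 → 2041-11-14.
2041-11-14 is a Thursday. SQLite's %W counts Mondays since the year started; the result is 45.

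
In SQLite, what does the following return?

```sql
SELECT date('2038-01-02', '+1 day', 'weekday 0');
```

Advancing 1 more day within January lands on 2038-01-03.
`weekday 0` advances to the next Sunday; 2038-01-03 is already a Sunday, so it stays at 2038-01-03.

2038-01-03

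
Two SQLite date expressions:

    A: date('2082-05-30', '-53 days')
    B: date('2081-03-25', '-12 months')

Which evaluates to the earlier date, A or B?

B

A = 2082-04-07.
B = 2080-03-25.
B is earlier.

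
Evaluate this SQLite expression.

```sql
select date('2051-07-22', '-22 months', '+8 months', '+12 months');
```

2051-05-22

Adding -22 months to 2051-07-22 gives 2049-09-22.
Adding +8 months to 2049-09-22 gives 2050-05-22.
Adding +12 months to 2050-05-22 gives 2051-05-22.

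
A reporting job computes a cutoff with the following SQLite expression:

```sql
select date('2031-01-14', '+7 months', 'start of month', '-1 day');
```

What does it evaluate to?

2031-07-31

Adding +7 months to 2031-01-14 gives 2031-08-14.
`start of month` rewinds 2031-08-14 to 2031-08-01.
Going back 1 day from 2031-08-01 reaches 2031-07-31 (last day of July, 31 days).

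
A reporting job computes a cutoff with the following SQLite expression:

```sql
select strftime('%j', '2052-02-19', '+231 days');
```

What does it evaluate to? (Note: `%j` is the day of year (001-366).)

First apply '+231 days': 2052-02-19 → 2052-10-07.
Day-of-year for 2052-10-07: days since 2052-01-01 inclusive = 281, zero-padded to 281.

281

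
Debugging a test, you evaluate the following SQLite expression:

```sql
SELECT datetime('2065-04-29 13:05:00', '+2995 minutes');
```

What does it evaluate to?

2065-05-01 15:00:00

2995 minutes = 49h 55m; +2995 minutes from 2065-04-29 13:05:00 is 2065-05-01 15:00:00 (crosses midnight).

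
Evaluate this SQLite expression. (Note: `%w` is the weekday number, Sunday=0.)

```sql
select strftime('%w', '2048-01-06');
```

2048-01-06 is a Monday; with Sunday=0 that is 1.

1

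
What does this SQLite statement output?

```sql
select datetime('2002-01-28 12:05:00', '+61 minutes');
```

61 minutes = 1h 1m; +61 minutes from 2002-01-28 12:05:00 is 2002-01-28 13:06:00.

2002-01-28 13:06:00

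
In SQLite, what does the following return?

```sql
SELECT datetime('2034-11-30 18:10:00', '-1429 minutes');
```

1429 minutes = 23h 49m; -1429 minutes from 2034-11-30 18:10:00 is 2034-11-29 18:21:00 (crosses midnight).

2034-11-29 18:21:00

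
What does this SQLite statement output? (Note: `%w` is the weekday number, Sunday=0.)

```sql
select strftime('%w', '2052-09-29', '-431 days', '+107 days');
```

5

First apply '-431 days', '+107 days': 2052-09-29 → 2051-11-10.
2051-11-10 is a Friday; with Sunday=0 that is 5.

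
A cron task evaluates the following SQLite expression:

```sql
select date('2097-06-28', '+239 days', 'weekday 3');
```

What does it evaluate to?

Applying '+239 days' to 2097-06-28: counting 239 days forward gives 2098-02-22.
`weekday 3` advances to the next Wednesday; 2098-02-22 is a Saturday, so it moves forward to 2098-02-26.

2098-02-26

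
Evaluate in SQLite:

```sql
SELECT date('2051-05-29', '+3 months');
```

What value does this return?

2051-08-29

Adding +3 months to 2051-05-29 gives 2051-08-29.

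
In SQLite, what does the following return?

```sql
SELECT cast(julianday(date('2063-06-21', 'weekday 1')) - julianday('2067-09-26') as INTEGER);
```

`weekday 1` advances to the next Monday; 2063-06-21 is a Thursday, so it moves forward to 2063-06-25.
5 days remain in June 2063 after the 25th (30 − 25).
Full months from July 2063 through August 2067 contribute their day counts.
Then 26 days into September 2067.
Total: 5 + 31 + 31 + 30 + 31 + 30 + 31 + 31 + 29 + 31 + 30 + 31 + 30 + 31 + 31 + 30 + 31 + 30 + 31 + 31 + 28 + 31 + 30 + 31 + 30 + 31 + 31 + 30 + 31 + 30 + 31 + 31 + 28 + 31 + 30 + 31 + 30 + 31 + 31 + 30 + 31 + 30 + 31 + 31 + 28 + 31 + 30 + 31 + 30 + 31 + 31 + 26 = 1554.
The subtraction is earlier − later, so the result is −1554 → -1554.

-1554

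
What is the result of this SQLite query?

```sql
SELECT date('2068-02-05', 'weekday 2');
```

`weekday 2` advances to the next Tuesday; 2068-02-05 is a Sunday, so it moves forward to 2068-02-07.

2068-02-07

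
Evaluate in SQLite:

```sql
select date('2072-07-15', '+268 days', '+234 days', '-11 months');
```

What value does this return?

Applying '+268 days' to 2072-07-15: counting 268 days forward gives 2073-04-09.
Applying '+234 days' to 2073-04-09: counting 234 days forward gives 2073-11-29.
Adding -11 months to 2073-11-29 gives 2072-12-29.

2072-12-29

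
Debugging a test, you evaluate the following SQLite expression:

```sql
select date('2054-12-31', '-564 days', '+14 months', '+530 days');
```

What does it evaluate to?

Applying '-564 days' to 2054-12-31: counting 564 days back gives 2053-06-15.
Adding +14 months to 2053-06-15 gives 2054-08-15.
Applying '+530 days' to 2054-08-15: counting 530 days forward gives 2056-01-27.

2056-01-27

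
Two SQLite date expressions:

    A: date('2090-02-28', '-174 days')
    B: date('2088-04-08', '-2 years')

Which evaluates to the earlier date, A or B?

B

A = 2089-09-07.
B = 2086-04-08.
B is earlier.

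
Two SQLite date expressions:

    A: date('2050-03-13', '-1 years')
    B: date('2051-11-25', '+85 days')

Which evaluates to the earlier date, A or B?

A

A = 2049-03-13.
B = 2052-02-18.
A is earlier.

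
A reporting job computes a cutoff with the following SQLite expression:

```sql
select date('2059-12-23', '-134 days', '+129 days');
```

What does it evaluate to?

2059-12-18

Applying '-134 days' to 2059-12-23: counting 134 days back gives 2059-08-11.
Applying '+129 days' to 2059-08-11: counting 129 days forward gives 2059-12-18.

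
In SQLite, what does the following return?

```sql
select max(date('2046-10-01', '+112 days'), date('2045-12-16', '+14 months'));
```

date('2046-10-01', '+112 days') → 2047-01-21.
date('2045-12-16', '+14 months') → 2047-02-16.
Later of the two is 2047-02-16.

2047-02-16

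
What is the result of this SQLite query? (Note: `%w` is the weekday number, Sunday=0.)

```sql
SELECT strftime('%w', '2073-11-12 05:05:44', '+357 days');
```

First apply '+357 days': 2073-11-12 05:05:44 → 2074-11-04 05:05:44.
2074-11-04 is a Sunday; with Sunday=0 that is 0.

0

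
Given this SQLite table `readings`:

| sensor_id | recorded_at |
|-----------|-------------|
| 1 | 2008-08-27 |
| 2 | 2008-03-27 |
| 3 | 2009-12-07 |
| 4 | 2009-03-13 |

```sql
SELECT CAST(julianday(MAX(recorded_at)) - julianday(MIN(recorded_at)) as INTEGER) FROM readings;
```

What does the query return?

MIN = 2008-03-27, MAX = 2009-12-07.
4 days remain in March 2008 after the 27th (31 − 27).
Full months from April 2008 through November 2009 contribute their day counts.
Then 7 days into December 2009.
Total: 4 + 30 + 31 + 30 + 31 + 31 + 30 + 31 + 30 + 31 + 31 + 28 + 31 + 30 + 31 + 30 + 31 + 31 + 30 + 31 + 30 + 7 = 620.

620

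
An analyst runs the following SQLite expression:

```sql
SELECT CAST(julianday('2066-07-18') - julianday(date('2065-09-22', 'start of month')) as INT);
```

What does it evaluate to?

`start of month` rewinds 2065-09-22 to 2065-09-01.
29 days remain in September 2065 after the 1st (30 − 1).
Full months from October 2065 through June 2066 contribute their day counts.
Then 18 days into July 2066.
Total: 29 + 31 + 30 + 31 + 31 + 28 + 31 + 30 + 31 + 30 + 18 = 320.

320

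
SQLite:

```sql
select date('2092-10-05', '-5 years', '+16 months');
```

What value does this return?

Adding -5 years to 2092-10-05 gives 2087-10-05.
Adding +16 months to 2087-10-05 gives 2089-02-05.

2089-02-05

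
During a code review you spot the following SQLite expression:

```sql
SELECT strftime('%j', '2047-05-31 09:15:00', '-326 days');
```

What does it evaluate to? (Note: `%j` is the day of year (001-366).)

First apply '-326 days': 2047-05-31 09:15:00 → 2046-07-09 09:15:00.
Day-of-year for 2046-07-09: days since 2046-01-01 inclusive = 190, zero-padded to 190.

190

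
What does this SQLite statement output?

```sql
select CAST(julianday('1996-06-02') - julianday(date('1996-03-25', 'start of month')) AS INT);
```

`start of month` rewinds 1996-03-25 to 1996-03-01.
30 days remain in March 1996 after the 1st (31 − 1).
April 1996: 30 days.
May 1996: 31 days.
Then 2 days into June 1996.
Total: 30 + 30 + 31 + 2 = 93.

93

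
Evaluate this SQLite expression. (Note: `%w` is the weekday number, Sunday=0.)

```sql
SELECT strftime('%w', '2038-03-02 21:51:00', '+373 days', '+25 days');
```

1

First apply '+373 days', '+25 days': 2038-03-02 21:51:00 → 2039-04-04 21:51:00.
2039-04-04 is a Monday; with Sunday=0 that is 1.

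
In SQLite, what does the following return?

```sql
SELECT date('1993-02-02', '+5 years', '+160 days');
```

1998-07-12

Adding +5 years to 1993-02-02 gives 1998-02-02.
Applying '+160 days' to 1998-02-02: counting 160 days forward gives 1998-07-12.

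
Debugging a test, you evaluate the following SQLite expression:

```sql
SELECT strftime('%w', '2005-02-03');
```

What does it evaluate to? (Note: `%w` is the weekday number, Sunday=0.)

2005-02-03 is a Thursday; with Sunday=0 that is 4.

4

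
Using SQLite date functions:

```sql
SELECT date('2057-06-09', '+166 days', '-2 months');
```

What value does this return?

Applying '+166 days' to 2057-06-09: counting 166 days forward gives 2057-11-22.
Adding -2 months to 2057-11-22 gives 2057-09-22.

2057-09-22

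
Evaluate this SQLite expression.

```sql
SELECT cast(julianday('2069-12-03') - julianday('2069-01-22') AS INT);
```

315

9 days remain in January 2069 after the 22nd (31 − 22).
Full months from February 2069 through November 2069 contribute their day counts.
Then 3 days into December 2069.
Total: 9 + 28 + 31 + 30 + 31 + 30 + 31 + 31 + 30 + 31 + 30 + 3 = 315.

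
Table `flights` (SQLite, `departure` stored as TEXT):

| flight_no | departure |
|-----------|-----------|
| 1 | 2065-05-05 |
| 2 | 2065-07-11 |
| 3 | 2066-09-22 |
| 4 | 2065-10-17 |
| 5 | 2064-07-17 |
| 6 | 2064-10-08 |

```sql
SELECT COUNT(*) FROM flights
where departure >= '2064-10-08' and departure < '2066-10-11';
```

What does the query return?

Rows in [2064-10-08, 2066-10-11): 2065-05-05, 2065-07-11, 2066-09-22, 2065-10-17, 2064-10-08 → 5 rows.

5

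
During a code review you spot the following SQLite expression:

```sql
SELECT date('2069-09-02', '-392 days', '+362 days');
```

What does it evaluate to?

2069-08-03

Applying '-392 days' to 2069-09-02: counting 392 days back gives 2068-08-06.
Applying '+362 days' to 2068-08-06: counting 362 days forward gives 2069-08-03.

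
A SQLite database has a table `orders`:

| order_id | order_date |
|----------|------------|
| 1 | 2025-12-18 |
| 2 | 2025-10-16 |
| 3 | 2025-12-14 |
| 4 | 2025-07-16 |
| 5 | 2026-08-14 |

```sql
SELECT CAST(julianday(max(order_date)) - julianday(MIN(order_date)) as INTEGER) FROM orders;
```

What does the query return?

394

MIN = 2025-07-16, MAX = 2026-08-14.
15 days remain in July 2025 after the 16th (31 − 16).
Full months from August 2025 through July 2026 contribute their day counts.
Then 14 days into August 2026.
Total: 15 + 31 + 30 + 31 + 30 + 31 + 31 + 28 + 31 + 30 + 31 + 30 + 31 + 14 = 394.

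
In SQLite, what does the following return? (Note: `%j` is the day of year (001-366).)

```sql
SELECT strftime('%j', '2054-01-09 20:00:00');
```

Day-of-year for 2054-01-09: days since 2054-01-01 inclusive = 9, zero-padded to 009.

009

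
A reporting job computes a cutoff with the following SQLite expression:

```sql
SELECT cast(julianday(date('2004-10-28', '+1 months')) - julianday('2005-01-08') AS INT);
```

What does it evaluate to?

-41

Adding +1 month to 2004-10-28 gives 2004-11-28.
2 days remain in November 2004 after the 28th (30 − 28).
December 2004: 31 days.
Then 8 days into January 2005.
Total: 2 + 31 + 8 = 41.
The subtraction is earlier − later, so the result is −41 → -41.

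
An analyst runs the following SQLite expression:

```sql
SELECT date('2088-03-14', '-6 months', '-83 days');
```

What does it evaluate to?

2087-06-23

Adding -6 months to 2088-03-14 gives 2087-09-14.
Applying '-83 days' to 2087-09-14: counting 83 days back gives 2087-06-23.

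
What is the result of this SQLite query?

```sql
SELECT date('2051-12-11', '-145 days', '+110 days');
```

Applying '-145 days' to 2051-12-11: counting 145 days back gives 2051-07-19.
Applying '+110 days' to 2051-07-19: counting 110 days forward gives 2051-11-06.

2051-11-06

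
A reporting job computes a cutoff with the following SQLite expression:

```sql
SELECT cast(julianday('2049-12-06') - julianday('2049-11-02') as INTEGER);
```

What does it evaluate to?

34

28 days remain in November 2049 after the 2nd (30 − 2).
Then 6 days into December 2049.
Total: 28 + 6 = 34.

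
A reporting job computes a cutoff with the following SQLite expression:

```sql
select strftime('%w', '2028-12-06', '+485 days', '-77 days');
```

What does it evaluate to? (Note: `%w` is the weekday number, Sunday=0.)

5

First apply '+485 days', '-77 days': 2028-12-06 → 2030-01-18.
2030-01-18 is a Friday; with Sunday=0 that is 5.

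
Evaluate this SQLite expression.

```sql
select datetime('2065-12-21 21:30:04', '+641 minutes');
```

2065-12-22 08:11:04

641 minutes = 10h 41m; +641 minutes from 2065-12-21 21:30:04 is 2065-12-22 08:11:04 (crosses midnight).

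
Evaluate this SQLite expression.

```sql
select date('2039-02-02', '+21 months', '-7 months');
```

Adding +21 months to 2039-02-02 gives 2040-11-02.
Adding -7 months to 2040-11-02 gives 2040-04-02.

2040-04-02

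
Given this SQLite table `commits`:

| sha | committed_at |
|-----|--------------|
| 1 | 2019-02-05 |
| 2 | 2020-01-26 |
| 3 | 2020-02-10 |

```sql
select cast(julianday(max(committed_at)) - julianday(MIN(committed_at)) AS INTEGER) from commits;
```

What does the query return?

370

MIN = 2019-02-05, MAX = 2020-02-10.
23 days remain in February 2019 after the 5th (28 − 5).
Full months from March 2019 through January 2020 contribute their day counts.
Then 10 days into February 2020.
Total: 23 + 31 + 30 + 31 + 30 + 31 + 31 + 30 + 31 + 30 + 31 + 31 + 10 = 370.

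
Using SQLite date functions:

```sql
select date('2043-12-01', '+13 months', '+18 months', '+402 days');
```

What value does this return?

2047-08-07

Adding +13 months to 2043-12-01 gives 2045-01-01.
Adding +18 months to 2045-01-01 gives 2046-07-01.
Applying '+402 days' to 2046-07-01: counting 402 days forward gives 2047-08-07.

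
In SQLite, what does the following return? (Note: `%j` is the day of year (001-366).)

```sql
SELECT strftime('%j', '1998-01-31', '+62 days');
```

First apply '+62 days': 1998-01-31 → 1998-04-03.
Day-of-year for 1998-04-03: days since 1998-01-01 inclusive = 93, zero-padded to 093.

093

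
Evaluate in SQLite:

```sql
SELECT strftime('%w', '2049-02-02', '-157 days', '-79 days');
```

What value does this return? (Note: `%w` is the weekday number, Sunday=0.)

First apply '-157 days', '-79 days': 2049-02-02 → 2048-06-11.
2048-06-11 is a Thursday; with Sunday=0 that is 4.

4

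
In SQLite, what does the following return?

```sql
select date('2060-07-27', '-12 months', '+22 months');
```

2061-05-27

Adding -12 months to 2060-07-27 gives 2059-07-27.
Adding +22 months to 2059-07-27 gives 2061-05-27.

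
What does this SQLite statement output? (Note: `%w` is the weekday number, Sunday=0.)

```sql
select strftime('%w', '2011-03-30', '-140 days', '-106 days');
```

First apply '-140 days', '-106 days': 2011-03-30 → 2010-07-27.
2010-07-27 is a Tuesday; with Sunday=0 that is 2.

2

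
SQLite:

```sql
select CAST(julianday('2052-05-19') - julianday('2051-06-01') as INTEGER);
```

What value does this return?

353

29 days remain in June 2051 after the 1st (30 − 1).
Full months from July 2051 through April 2052 contribute their day counts.
Then 19 days into May 2052.
Total: 29 + 31 + 31 + 30 + 31 + 30 + 31 + 31 + 29 + 31 + 30 + 19 = 353.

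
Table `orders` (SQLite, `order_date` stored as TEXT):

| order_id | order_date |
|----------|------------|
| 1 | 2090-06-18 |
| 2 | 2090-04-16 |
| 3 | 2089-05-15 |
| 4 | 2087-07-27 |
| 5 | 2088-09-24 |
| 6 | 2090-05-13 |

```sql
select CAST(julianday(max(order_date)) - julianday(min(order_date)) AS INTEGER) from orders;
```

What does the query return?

MIN = 2087-07-27, MAX = 2090-06-18.
4 days remain in July 2087 after the 27th (31 − 27).
Full months from August 2087 through May 2090 contribute their day counts.
Then 18 days into June 2090.
Total: 4 + 31 + 30 + 31 + 30 + 31 + 31 + 29 + 31 + 30 + 31 + 30 + 31 + 31 + 30 + 31 + 30 + 31 + 31 + 28 + 31 + 30 + 31 + 30 + 31 + 31 + 30 + 31 + 30 + 31 + 31 + 28 + 31 + 30 + 31 + 18 = 1057.

1057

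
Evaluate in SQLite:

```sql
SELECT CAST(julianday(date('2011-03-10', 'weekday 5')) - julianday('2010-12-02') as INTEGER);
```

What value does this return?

99

`weekday 5` advances to the next Friday; 2011-03-10 is a Thursday, so it moves forward to 2011-03-11.
29 days remain in December 2010 after the 2nd (31 − 2).
January 2011: 31 days.
February 2011: 28 days.
Then 11 days into March 2011.
Total: 29 + 31 + 28 + 11 = 99.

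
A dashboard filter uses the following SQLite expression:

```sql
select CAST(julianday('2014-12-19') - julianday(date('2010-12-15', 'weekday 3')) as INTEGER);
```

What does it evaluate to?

1465

`weekday 3` advances to the next Wednesday; 2010-12-15 is already a Wednesday, so it stays at 2010-12-15.
16 days remain in December 2010 after the 15th (31 − 15).
Full months from January 2011 through November 2014 contribute their day counts.
Then 19 days into December 2014.
Total: 16 + 31 + 28 + 31 + 30 + 31 + 30 + 31 + 31 + 30 + 31 + 30 + 31 + 31 + 29 + 31 + 30 + 31 + 30 + 31 + 31 + 30 + 31 + 30 + 31 + 31 + 28 + 31 + 30 + 31 + 30 + 31 + 31 + 30 + 31 + 30 + 31 + 31 + 28 + 31 + 30 + 31 + 30 + 31 + 31 + 30 + 31 + 30 + 19 = 1465.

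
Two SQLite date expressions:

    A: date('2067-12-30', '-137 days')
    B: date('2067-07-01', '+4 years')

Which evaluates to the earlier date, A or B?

A

A = 2067-08-15.
B = 2071-07-01.
A is earlier.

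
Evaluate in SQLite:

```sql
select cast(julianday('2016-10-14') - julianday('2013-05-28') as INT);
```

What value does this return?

3 days remain in May 2013 after the 28th (31 − 28).
Full months from June 2013 through September 2016 contribute their day counts.
Then 14 days into October 2016.
Total: 3 + 30 + 31 + 31 + 30 + 31 + 30 + 31 + 31 + 28 + 31 + 30 + 31 + 30 + 31 + 31 + 30 + 31 + 30 + 31 + 31 + 28 + 31 + 30 + 31 + 30 + 31 + 31 + 30 + 31 + 30 + 31 + 31 + 29 + 31 + 30 + 31 + 30 + 31 + 31 + 30 + 14 = 1235.

1235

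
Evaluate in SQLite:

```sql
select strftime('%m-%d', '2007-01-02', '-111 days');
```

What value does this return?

First apply '-111 days': 2007-01-02 → 2006-09-13.
`%m-%d` extracts the month-day: 09-13.

09-13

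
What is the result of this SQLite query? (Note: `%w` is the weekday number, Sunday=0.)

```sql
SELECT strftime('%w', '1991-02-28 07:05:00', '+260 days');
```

5

First apply '+260 days': 1991-02-28 07:05:00 → 1991-11-15 07:05:00.
1991-11-15 is a Friday; with Sunday=0 that is 5.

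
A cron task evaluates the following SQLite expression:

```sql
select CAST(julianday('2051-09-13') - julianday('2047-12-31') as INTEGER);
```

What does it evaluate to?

0 days remain in December 2047 after the 31st (31 − 31).
Full months from January 2048 through August 2051 contribute their day counts.
Then 13 days into September 2051.
Total: 0 + 31 + 29 + 31 + 30 + 31 + 30 + 31 + 31 + 30 + 31 + 30 + 31 + 31 + 28 + 31 + 30 + 31 + 30 + 31 + 31 + 30 + 31 + 30 + 31 + 31 + 28 + 31 + 30 + 31 + 30 + 31 + 31 + 30 + 31 + 30 + 31 + 31 + 28 + 31 + 30 + 31 + 30 + 31 + 31 + 13 = 1352.

1352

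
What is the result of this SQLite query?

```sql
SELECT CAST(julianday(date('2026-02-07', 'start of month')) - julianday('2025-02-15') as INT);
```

351

`start of month` rewinds 2026-02-07 to 2026-02-01.
13 days remain in February 2025 after the 15th (28 − 15).
Full months from March 2025 through January 2026 contribute their day counts.
Then 1 day into February 2026.
Total: 13 + 31 + 30 + 31 + 30 + 31 + 31 + 30 + 31 + 30 + 31 + 31 + 1 = 351.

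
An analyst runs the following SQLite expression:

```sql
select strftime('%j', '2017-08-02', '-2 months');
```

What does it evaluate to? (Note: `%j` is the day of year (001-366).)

153

First apply '-2 months': 2017-08-02 → 2017-06-02.
Day-of-year for 2017-06-02: days since 2017-01-01 inclusive = 153, zero-padded to 153.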